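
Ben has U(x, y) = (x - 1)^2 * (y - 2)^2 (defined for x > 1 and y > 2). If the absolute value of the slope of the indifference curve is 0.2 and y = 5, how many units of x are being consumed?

MU_x = 2·(x−1)·(y−2)^2, MU_y = 2·(x−1)^2·(y−2).
MRS = (y−2)/(x−1).
Substitute y = 5: MRS = 3/(x − 1). Setting this equal to 0.2 gives x − 1 = 3/0.2 = 15, so x = 16.

x = 16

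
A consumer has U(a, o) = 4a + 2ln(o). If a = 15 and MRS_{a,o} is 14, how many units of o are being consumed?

o = 7

MU_a = 4, MU_o = 2/o.
MRS = 4 ÷ (2/o).
MRS depends only on o: 2·o = 14 ⇒ o = 14/2 = 7.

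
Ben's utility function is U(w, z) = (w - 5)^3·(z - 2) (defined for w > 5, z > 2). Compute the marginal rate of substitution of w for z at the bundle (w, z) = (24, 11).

MU_w = 3·(w−5)^2·(z−2), MU_z = (w−5)^3.
MRS = (3/1)·(z−2)/(w−5).
At (24, 11): MRS = 27/19.
That is, one extra unit of w is worth 27/19 units of z at the margin.

MRS = 27/19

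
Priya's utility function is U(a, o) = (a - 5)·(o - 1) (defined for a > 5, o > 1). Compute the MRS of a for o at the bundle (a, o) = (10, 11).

MRS = 2

MU_a = (o−1), MU_o = (a−5).
MRS = (o−1)/(a−5).
At (10, 11): MRS = 2.
So at (10, 11) the consumer would give up 2 units of o for one more unit of a.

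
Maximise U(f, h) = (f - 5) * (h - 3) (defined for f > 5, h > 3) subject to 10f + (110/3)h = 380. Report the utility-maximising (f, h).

MU_f = (h−3), MU_h = (f−5).
MRS = (h−3)/(f−5).
Tangency: set MRS = p_f/p_h = 10/(110/3) = 3/11.
So (h − 3)/(f − 5) = 3/11, i.e. (h − 3) = (3/11)·(f − 5).
Rewrite the budget in excess-of-subsistence terms: 10·(f − 5) + (110/3)·(h − 3) = 380 − 10·5 − (110/3)·3 = 220.
Substituting, 20·(f − 5) = 220, so f − 5 = 11 and f* = 16.
Then h − 3 = (3/11)·11 = 3, so h* = 6.

f* = 16, h* = 6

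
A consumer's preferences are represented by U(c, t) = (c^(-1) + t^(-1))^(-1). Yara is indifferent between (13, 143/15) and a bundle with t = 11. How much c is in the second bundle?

U depends on (c, t) only through S = c^(-1) + t^(-1), so equal utility means equal S. At (13, 143/15): S = 2/11.
With t = 11: 11^(-1) = 1/11, so c^(-1) = 2/11 − 1/11 = 1/11.
Hence c = 1/(1/11) = 11.
Check: U(11, 11) = 5.5.

c = 11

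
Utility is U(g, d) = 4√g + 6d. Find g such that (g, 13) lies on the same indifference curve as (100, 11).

U(100, 11) = 106.
Set U(g, 13) = 106 and solve.
With d = 13: 4√g = 106 − 6·13 = 28, so √g = 7 and g = 49.
Check: U(49, 13) = 106.

g = 49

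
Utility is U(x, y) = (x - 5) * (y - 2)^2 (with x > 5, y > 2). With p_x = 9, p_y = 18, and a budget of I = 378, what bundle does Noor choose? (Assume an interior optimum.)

MU_x = (y−2)^2, MU_y = 2·(x−5)·(y−2).
MRS = (1/2)·(y−2)/(x−5).
Tangency: set MRS = p_x/p_y = 9/18 = 0.5.
So (1/2)·(y − 2)/(x − 5) = 0.5, i.e. (y − 2) = (x − 5).
Rewrite the budget in excess-of-subsistence terms: 9·(x − 5) + 18·(y − 2) = 378 − 9·5 − 18·2 = 297.
Substituting, 27·(x − 5) = 297, so x − 5 = 11 and x* = 16.
Then y − 2 = 11, so y* = 13.

x* = 16, y* = 13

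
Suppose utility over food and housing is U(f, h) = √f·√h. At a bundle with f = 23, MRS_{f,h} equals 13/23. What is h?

h = 13

MU_f = 0.5·f^(-0.5)·√h and MU_h = 0.5·√f·h^(-0.5).
MRS = MU_f/MU_h = h/f.
Substitute f = 23: MRS = h/23. Setting h/23 = 13/23 gives h = (13/23)·23 = 13.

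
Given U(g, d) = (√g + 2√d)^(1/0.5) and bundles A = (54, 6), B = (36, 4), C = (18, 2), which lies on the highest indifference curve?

Evaluate utility at each bundle:
U(A) = 150.000.
U(B) = 100.000.
U(C) = 50.000.
Highest utility is A, so A ≻ B ≻ C.

Bundle A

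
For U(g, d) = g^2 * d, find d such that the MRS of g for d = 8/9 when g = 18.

MU_g = 2·g·d and MU_d = g^2.
MRS = MU_g/MU_d = (2/1)·d/g.
Substitute g = 18: MRS = d/9. Setting d/9 = 8/9 gives d = (8/9)·9 = 8.

d = 8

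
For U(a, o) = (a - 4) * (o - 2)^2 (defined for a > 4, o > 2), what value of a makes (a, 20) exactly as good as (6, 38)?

a = 12

U(6, 38) = 2592.
Set U(a, 20) = 2592 and solve.
With o = 20: (20 − 2)^2 = 324, so (a − 4) = 2592/324 = 8.
So a = 4 + 8 = 12.
Check: U(12, 20) = 2592.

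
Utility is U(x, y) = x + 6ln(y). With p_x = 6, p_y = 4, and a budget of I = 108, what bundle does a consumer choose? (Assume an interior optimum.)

MU_x = 1, MU_y = 6/y.
MRS = 1 ÷ (6/y).
Tangency: set MRS = p_x/p_y = 6/4 = 1.5.
MRS depends only on y: (1/6)·y = 1.5 ⇒ y* = 1.5/(1/6) = 9.
From the budget, 6·x = 108 − 4·9 = 72, so x* = 12.

x* = 12, y* = 9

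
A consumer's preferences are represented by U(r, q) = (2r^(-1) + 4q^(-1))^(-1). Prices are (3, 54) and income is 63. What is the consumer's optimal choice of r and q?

For CES with ρ = -1, MRS = (2/4)·(q/r)^2.
Tangency: set MRS = p_r/p_q = 3/54 = 1/18.
So (q/r)^2 = 1/9; taking the square root, q/r = 1/3, i.e. q = (1/3)·r.
Substitute into the budget 3·r + 54·q = 63: 21·r = 63, so r* = 3 and q* = (1/3)·3 = 1.

r* = 3, q* = 1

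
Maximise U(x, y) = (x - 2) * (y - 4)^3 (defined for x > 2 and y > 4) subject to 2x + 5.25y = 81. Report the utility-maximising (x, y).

MU_x = (y−4)^3, MU_y = 3·(x−2)·(y−4)^2.
MRS = (1/3)·(y−4)/(x−2).
Tangency: set MRS = p_x/p_y = 2/5.25 = 8/21.
So (1/3)·(y − 4)/(x − 2) = 8/21, i.e. (y − 4) = (8/7)·(x − 2).
Rewrite the budget in excess-of-subsistence terms: 2·(x − 2) + 5.25·(y − 4) = 81 − 2·2 − 5.25·4 = 56.
Substituting, 8·(x − 2) = 56, so x − 2 = 7 and x* = 9.
Then y − 4 = (8/7)·7 = 8, so y* = 12.

x* = 9, y* = 12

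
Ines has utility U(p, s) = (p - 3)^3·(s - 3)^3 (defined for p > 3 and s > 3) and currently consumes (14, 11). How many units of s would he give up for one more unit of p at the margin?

MU_p = 3·(p−3)^2·(s−3)^3, MU_s = 3·(p−3)^3·(s−3)^2.
MRS = (s−3)/(p−3).
At (14, 11): MRS = 8/11.
That is, one extra unit of p is worth 8/11 units of s at the margin.

MRS = 8/11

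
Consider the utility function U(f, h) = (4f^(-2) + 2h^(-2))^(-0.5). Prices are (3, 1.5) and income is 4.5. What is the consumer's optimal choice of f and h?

For CES with ρ = -2, MRS = (4/2)·(h/f)^3.
Tangency: set MRS = p_f/p_h = 3/1.5 = 2.
So (h/f)^3 = 1; taking the cube root, h/f = 1, i.e. h = f.
Substitute into the budget 3·f + 1.5·h = 4.5: 4.5·f = 4.5, so f* = 1 and h* = 1.

f* = 1, h* = 1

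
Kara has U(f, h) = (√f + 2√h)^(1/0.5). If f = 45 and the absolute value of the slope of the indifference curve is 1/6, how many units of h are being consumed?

For CES with ρ = 0.5, MRS = (1/2)·√(h/f).
Setting (1/2)·√(h/45) = 1/6 gives √(h/45) = 1/3, so h/45 = 1/9 and h = 5.

h = 5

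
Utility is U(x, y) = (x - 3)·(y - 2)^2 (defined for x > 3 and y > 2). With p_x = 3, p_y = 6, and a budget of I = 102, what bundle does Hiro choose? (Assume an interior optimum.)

x* = 12, y* = 11

MU_x = (y−2)^2, MU_y = 2·(x−3)·(y−2).
MRS = (1/2)·(y−2)/(x−3).
Tangency: set MRS = p_x/p_y = 3/6 = 0.5.
So (1/2)·(y − 2)/(x − 3) = 0.5, i.e. (y − 2) = (x − 3).
Rewrite the budget in excess-of-subsistence terms: 3·(x − 3) + 6·(y − 2) = 102 − 3·3 − 6·2 = 81.
Substituting, 9·(x − 3) = 81, so x − 3 = 9 and x* = 12.
Then y − 2 = 9, so y* = 11.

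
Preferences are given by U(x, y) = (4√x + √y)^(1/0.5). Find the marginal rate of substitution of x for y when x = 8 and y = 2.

MRS = 2

For CES with ρ = 0.5, MRS = (4/1)·√(y/x).
At (8, 2): MRS = 2.
So at (8, 2) the consumer would give up 2 units of y for one more unit of x.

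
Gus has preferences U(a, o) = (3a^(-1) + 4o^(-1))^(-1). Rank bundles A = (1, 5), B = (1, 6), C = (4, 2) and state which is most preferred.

Bundle C

Evaluate utility at each bundle:
U(A) = 0.263.
U(B) = 0.273.
U(C) = 0.364.
Highest utility is C, so C ≻ B ≻ A.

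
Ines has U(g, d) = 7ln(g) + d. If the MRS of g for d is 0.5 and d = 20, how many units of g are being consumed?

g = 14

MU_g = 7/g, MU_d = 1.
MRS = 7/g ÷ 1.
MRS depends only on g: 7/g = 0.5 ⇒ g = 7/0.5 = 14.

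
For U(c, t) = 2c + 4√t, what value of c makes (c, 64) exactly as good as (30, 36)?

U(30, 36) = 84.
Set U(c, 64) = 84 and solve.
With t = 64: √64 = 8, so 2c = 84 − 4·8 = 52 and c = 26.
Check: U(26, 64) = 84.

c = 26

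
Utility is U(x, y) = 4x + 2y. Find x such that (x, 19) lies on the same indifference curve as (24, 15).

U(24, 15) = 126.
Set U(x, 19) = 126 and solve.
4x + 2·19 = 126 ⇒ 4x = 88 ⇒ x = 22.
Check: U(22, 19) = 126.

x = 22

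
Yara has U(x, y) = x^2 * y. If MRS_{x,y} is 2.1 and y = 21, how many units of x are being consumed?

x = 20

MU_x = 2·x·y and MU_y = x^2.
MRS = MU_x/MU_y = (2/1)·y/x.
Substitute y = 21: MRS = 42/x. Setting 42/x = 2.1 gives x = 42/2.1 = 20.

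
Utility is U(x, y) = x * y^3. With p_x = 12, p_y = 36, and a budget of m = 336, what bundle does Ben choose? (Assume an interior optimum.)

x* = 7, y* = 7

MU_x = y^3 and MU_y = 3·x·y^2.
MRS = MU_x/MU_y = (1/3)·y/x.
Tangency: set MRS = p_x/p_y = 12/36 = 1/3.
So (1/3)·y/x = 1/3, i.e. y = x.
Substitute into the budget 12·x + 36·y = 336: 48·x = 336, so x* = 7.
Then y* = 7.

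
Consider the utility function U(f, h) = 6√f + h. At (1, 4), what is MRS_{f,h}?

MU_f = 6/(2√f), MU_h = 1.
MRS = 6/(2√f) ÷ 1.
At (1, 4): MRS = 3.
That is, one extra unit of f is worth 3 units of h at the margin.

MRS = 3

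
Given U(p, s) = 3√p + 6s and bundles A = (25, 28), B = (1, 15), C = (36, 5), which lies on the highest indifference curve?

Evaluate utility at each bundle:
U(A) = 183.000.
U(B) = 93.000.
U(C) = 48.000.
Highest utility is A, so A ≻ B ≻ C.

Bundle A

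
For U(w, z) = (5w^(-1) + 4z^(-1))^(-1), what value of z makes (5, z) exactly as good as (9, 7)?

z = 31.5

U depends on (w, z) only through S = 5w^(-1) + 4z^(-1), so equal utility means equal S. At (9, 7): S = 71/63.
With w = 5: 5·5^(-1) = 1, so 4z^(-1) = 71/63 − 1 = 8/63, i.e. z^(-1) = 2/63.
Hence z = 1/(2/63) = 31.5.
Check: U(5, 31.5) = 0.8873.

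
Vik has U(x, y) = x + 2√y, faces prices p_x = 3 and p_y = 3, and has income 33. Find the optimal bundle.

x* = 10, y* = 1

MU_x = 1, MU_y = 2/(2√y).
MRS = 1 ÷ (2/(2√y)).
Tangency: set MRS = p_x/p_y = 3/3 = 1.
MRS depends only on y: √y = 1 ⇒ √y = 1 ⇒ y* = 1.
From the budget, 3·x = 33 − 3·1 = 30, so x* = 10.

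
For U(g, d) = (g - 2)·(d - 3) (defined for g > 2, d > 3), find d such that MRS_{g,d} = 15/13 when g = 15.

MU_g = (d−3), MU_d = (g−2).
MRS = (d−3)/(g−2).
Substitute g = 15: MRS = (d − 3)/13. Setting this equal to 15/13 gives d − 3 = (15/13)·13 = 15, so d = 18.

d = 18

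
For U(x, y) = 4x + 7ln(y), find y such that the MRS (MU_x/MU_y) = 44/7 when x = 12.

y = 11

MU_x = 4, MU_y = 7/y.
MRS = 4 ÷ (7/y).
MRS depends only on y: (4/7)·y = 44/7 ⇒ y = (44/7)/(4/7) = 11.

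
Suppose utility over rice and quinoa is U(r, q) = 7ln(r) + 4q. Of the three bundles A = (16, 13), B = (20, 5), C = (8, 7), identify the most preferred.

Bundle A

Evaluate utility at each bundle:
U(A) = 71.408.
U(B) = 40.970.
U(C) = 42.556.
Highest utility is A, so A ≻ C ≻ B.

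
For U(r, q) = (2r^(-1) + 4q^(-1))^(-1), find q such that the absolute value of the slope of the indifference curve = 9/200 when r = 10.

For CES with ρ = -1, MRS = (2/4)·(q/r)^2.
Setting (2/4)·(q/10)^2 = 9/200 gives (q/10)^2 = 9/100, so q/10 = 0.3 and q = 3.

q = 3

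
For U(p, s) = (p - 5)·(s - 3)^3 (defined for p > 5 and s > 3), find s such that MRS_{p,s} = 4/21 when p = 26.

s = 15

MU_p = (s−3)^3, MU_s = 3·(p−5)·(s−3)^2.
MRS = (1/3)·(s−3)/(p−5).
Substitute p = 26: MRS = (s − 3)/63. Setting this equal to 4/21 gives s − 3 = (4/21)·63 = 12, so s = 15.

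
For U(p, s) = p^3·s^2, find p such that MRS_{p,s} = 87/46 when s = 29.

MU_p = 3·p^2·s^2 and MU_s = 2·p^3·s.
MRS = MU_p/MU_s = (3/2)·s/p.
Substitute s = 29: MRS = 43.5/p. Setting 43.5/p = 87/46 gives p = 43.5/(87/46) = 23.

p = 23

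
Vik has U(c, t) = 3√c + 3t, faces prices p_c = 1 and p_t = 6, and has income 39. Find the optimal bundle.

MU_c = 3/(2√c), MU_t = 3.
MRS = 3/(2√c) ÷ 3.
Tangency: set MRS = p_c/p_t = 1/6.
MRS depends only on c: 0.5/√c = 1/6 ⇒ √c = 0.5/(1/6) = 3 ⇒ c* = 9.
From the budget, 6·t = 39 − 1·9 = 30, so t* = 5.

c* = 9, t* = 5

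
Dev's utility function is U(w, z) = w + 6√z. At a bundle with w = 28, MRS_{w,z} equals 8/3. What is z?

z = 64

MU_w = 1, MU_z = 6/(2√z).
MRS = 1 ÷ (6/(2√z)).
MRS depends only on z: (1/3)·√z = 8/3 ⇒ √z = (8/3)/(1/3) = 8 ⇒ z = 64.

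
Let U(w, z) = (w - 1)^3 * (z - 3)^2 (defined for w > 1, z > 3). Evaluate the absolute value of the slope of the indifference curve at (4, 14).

MU_w = 3·(w−1)^2·(z−3)^2, MU_z = 2·(w−1)^3·(z−3).
MRS = (3/2)·(z−3)/(w−1).
At (4, 14): MRS = 5.5.
The indifference curve has slope −5.5 at this bundle.

MRS = 5.5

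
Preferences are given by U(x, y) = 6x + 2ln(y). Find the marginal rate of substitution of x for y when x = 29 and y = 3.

MRS = 9

MU_x = 6, MU_y = 2/y.
MRS = 6 ÷ (2/y).
At (29, 3): MRS = 9.
The indifference curve has slope −9 at this bundle.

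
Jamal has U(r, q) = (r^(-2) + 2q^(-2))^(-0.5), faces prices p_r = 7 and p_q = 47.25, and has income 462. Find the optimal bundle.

For CES with ρ = -2, MRS = (1/2)·(q/r)^3.
Tangency: set MRS = p_r/p_q = 7/47.25 = 4/27.
So (q/r)^3 = 8/27; taking the cube root, q/r = 2/3, i.e. q = (2/3)·r.
Substitute into the budget 7·r + 47.25·q = 462: 38.5·r = 462, so r* = 12 and q* = (2/3)·12 = 8.

r* = 12, q* = 8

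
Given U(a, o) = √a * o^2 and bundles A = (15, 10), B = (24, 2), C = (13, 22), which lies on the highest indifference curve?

Bundle C

Evaluate utility at each bundle:
U(A) = 387.298.
U(B) = 19.596.
U(C) = 1745.087.
Highest utility is C, so C ≻ A ≻ B.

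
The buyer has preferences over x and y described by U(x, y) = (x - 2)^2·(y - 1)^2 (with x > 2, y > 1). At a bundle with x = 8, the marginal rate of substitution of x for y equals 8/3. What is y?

y = 17

MU_x = 2·(x−2)·(y−1)^2, MU_y = 2·(x−2)^2·(y−1).
MRS = (y−1)/(x−2).
Substitute x = 8: MRS = (y − 1)/6. Setting this equal to 8/3 gives y − 1 = (8/3)·6 = 16, so y = 17.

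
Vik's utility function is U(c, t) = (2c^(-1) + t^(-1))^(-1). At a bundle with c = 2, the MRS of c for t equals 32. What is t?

t = 8

For CES with ρ = -1, MRS = (2/1)·(t/c)^2.
Setting (2/1)·(t/2)^2 = 32 gives (t/2)^2 = 16, so t/2 = 4 and t = 8.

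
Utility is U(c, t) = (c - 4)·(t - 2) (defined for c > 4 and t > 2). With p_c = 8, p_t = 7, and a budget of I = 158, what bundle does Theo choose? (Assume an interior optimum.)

c* = 11, t* = 10

MU_c = (t−2), MU_t = (c−4).
MRS = (t−2)/(c−4).
Tangency: set MRS = p_c/p_t = 8/7.
So (t − 2)/(c − 4) = 8/7, i.e. (t − 2) = (8/7)·(c − 4).
Rewrite the budget in excess-of-subsistence terms: 8·(c − 4) + 7·(t − 2) = 158 − 8·4 − 7·2 = 112.
Substituting, 16·(c − 4) = 112, so c − 4 = 7 and c* = 11.
Then t − 2 = (8/7)·7 = 8, so t* = 10.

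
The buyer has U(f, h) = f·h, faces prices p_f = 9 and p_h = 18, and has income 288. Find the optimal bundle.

f* = 16, h* = 8

MU_f = h and MU_h = f.
MRS = MU_f/MU_h = h/f.
Tangency: set MRS = p_f/p_h = 9/18 = 0.5.
So h/f = 0.5, i.e. h = 0.5·f.
Substitute into the budget 9·f + 18·h = 288: 18·f = 288, so f* = 16.
Then h* = 0.5·16 = 8.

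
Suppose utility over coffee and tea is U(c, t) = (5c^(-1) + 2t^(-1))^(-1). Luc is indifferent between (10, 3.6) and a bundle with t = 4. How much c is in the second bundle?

U depends on (c, t) only through S = 5c^(-1) + 2t^(-1), so equal utility means equal S. At (10, 3.6): S = 19/18.
With t = 4: 2·4^(-1) = 0.5, so 5c^(-1) = 19/18 − 0.5 = 5/9, i.e. c^(-1) = 1/9.
Hence c = 1/(1/9) = 9.
Check: U(9, 4) = 0.9474.

c = 9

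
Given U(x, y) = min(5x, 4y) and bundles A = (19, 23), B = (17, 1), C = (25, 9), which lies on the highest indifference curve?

Bundle A

Evaluate utility at each bundle:
U(A) = 92.
U(B) = 4.
U(C) = 36.
Highest utility is A, so A ≻ C ≻ B.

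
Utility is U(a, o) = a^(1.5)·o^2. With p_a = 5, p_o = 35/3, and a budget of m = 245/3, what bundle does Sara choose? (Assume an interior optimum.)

MU_a = 1.5·√a·o^2 and MU_o = 2·a^(1.5)·o.
MRS = MU_a/MU_o = (0.75)·o/a.
Tangency: set MRS = p_a/p_o = 5/(35/3) = 3/7.
So (0.75)·o/a = 3/7, i.e. o = (4/7)·a.
Substitute into the budget 5·a + (35/3)·o = 245/3: (35/3)·a = 245/3, so a* = 7.
Then o* = (4/7)·7 = 4.

a* = 7, o* = 4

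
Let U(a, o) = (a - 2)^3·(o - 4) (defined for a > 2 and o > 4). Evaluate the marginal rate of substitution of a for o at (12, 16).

MRS = 3.6

MU_a = 3·(a−2)^2·(o−4), MU_o = (a−2)^3.
MRS = (3/1)·(o−4)/(a−2).
At (12, 16): MRS = 3.6.
That is, one extra unit of a is worth 3.6 units of o at the margin.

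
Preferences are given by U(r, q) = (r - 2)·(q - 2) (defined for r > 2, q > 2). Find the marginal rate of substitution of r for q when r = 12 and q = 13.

MU_r = (q−2), MU_q = (r−2).
MRS = (q−2)/(r−2).
At (12, 13): MRS = 1.1.
That is, one extra unit of r is worth 1.1 units of q at the margin.

MRS = 1.1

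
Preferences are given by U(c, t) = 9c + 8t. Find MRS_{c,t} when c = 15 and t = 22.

MU_c = 9, MU_t = 8, so MRS = 9/8 = 1.125 at every bundle.
At (15, 22): MRS = 1.125.
So at (15, 22) the consumer would give up 1.125 units of t for one more unit of c.

MRS = 1.125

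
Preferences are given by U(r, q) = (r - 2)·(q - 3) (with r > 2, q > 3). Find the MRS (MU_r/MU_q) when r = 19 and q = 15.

MRS = 12/17

MU_r = (q−3), MU_q = (r−2).
MRS = (q−3)/(r−2).
At (19, 15): MRS = 12/17.
That is, one extra unit of r is worth 12/17 units of q at the margin.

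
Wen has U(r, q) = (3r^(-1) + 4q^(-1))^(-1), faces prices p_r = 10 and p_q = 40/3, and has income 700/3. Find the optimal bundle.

r* = 10, q* = 10

For CES with ρ = -1, MRS = (3/4)·(q/r)^2.
Tangency: set MRS = p_r/p_q = 10/(40/3) = 0.75.
So (q/r)^2 = 1; taking the square root, q/r = 1, i.e. q = r.
Substitute into the budget 10·r + (40/3)·q = 700/3: (70/3)·r = 700/3, so r* = 10 and q* = 10.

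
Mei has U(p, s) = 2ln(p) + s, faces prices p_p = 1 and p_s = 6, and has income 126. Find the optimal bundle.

MU_p = 2/p, MU_s = 1.
MRS = 2/p ÷ 1.
Tangency: set MRS = p_p/p_s = 1/6.
MRS depends only on p: 2/p = 1/6 ⇒ p* = 2/(1/6) = 12.
From the budget, 6·s = 126 − 1·12 = 114, so s* = 19.

p* = 12, s* = 19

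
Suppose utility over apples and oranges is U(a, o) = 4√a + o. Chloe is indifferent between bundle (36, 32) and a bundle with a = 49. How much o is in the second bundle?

o = 28

U(36, 32) = 56.
Set U(49, o) = 56 and solve.
With a = 49: √49 = 7, so o = 56 − 4·7 = 28.
Check: U(49, 28) = 56.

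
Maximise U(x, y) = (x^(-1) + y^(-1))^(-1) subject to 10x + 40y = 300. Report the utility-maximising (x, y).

For CES with ρ = -1, MRS = (y/x)^2.
Tangency: set MRS = p_x/p_y = 10/40 = 0.25.
So (y/x)^2 = 0.25; taking the square root, y/x = 0.5, i.e. y = 0.5·x.
Substitute into the budget 10·x + 40·y = 300: 30·x = 300, so x* = 10 and y* = 0.5·10 = 5.

x* = 10, y* = 5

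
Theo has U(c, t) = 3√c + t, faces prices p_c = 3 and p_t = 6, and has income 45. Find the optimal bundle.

MU_c = 3/(2√c), MU_t = 1.
MRS = 3/(2√c) ÷ 1.
Tangency: set MRS = p_c/p_t = 3/6 = 0.5.
MRS depends only on c: 1.5/√c = 0.5 ⇒ √c = 1.5/0.5 = 3 ⇒ c* = 9.
From the budget, 6·t = 45 − 3·9 = 18, so t* = 3.

c* = 9, t* = 3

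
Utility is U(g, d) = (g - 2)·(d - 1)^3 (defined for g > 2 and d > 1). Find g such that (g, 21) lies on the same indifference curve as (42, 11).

U(42, 11) = 40000.
Set U(g, 21) = 40000 and solve.
With d = 21: (21 − 1)^3 = 8000, so (g − 2) = 40000/8000 = 5.
So g = 2 + 5 = 7.
Check: U(7, 21) = 40000.

g = 7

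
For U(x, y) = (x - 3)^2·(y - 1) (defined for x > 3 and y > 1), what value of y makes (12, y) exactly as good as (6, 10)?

U(6, 10) = 81.
Set U(12, y) = 81 and solve.
With x = 12: (12 − 3)^2 = 81, so (y − 1) = 81/81 = 1.
So y = 1 + 1 = 2.
Check: U(12, 2) = 81.

y = 2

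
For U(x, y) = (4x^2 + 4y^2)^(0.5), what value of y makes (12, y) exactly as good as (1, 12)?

U depends on (x, y) only through S = 4x^2 + 4y^2, so equal utility means equal S. At (1, 12): S = 580.
With x = 12: 4·12^2 = 576, so 4y^2 = 580 − 576 = 4, i.e. y^2 = 1.
Hence y = √1 = 1.
Check: U(12, 1) = 24.0832.

y = 1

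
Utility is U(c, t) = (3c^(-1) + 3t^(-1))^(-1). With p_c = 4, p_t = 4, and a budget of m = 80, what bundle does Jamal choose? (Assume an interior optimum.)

c* = 10, t* = 10

For CES with ρ = -1, MRS = (t/c)^2.
Tangency: set MRS = p_c/p_t = 4/4 = 1.
So (t/c)^2 = 1; taking the square root, t/c = 1, i.e. t = c.
Substitute into the budget 4·c + 4·t = 80: 8·c = 80, so c* = 10 and t* = 10.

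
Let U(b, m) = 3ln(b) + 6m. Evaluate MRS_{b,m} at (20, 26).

MU_b = 3/b, MU_m = 6.
MRS = 3/b ÷ 6.
At (20, 26): MRS = 1/40.
That is, one extra unit of b is worth 1/40 units of m at the margin.

MRS = 1/40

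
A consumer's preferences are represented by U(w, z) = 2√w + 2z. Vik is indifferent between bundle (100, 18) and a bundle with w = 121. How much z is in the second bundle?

z = 17

U(100, 18) = 56.
Set U(121, z) = 56 and solve.
With w = 121: √121 = 11, so 2z = 56 − 2·11 = 34 and z = 17.
Check: U(121, 17) = 56.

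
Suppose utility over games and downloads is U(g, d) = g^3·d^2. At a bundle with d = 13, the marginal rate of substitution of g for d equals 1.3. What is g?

g = 15

MU_g = 3·g^2·d^2 and MU_d = 2·g^3·d.
MRS = MU_g/MU_d = (3/2)·d/g.
Substitute d = 13: MRS = 19.5/g. Setting 19.5/g = 1.3 gives g = 19.5/1.3 = 15.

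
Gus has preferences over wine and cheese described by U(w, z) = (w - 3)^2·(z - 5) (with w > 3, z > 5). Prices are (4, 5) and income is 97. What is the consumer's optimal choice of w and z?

MU_w = 2·(w−3)·(z−5), MU_z = (w−3)^2.
MRS = (2/1)·(z−5)/(w−3).
Tangency: set MRS = p_w/p_z = 4/5 = 0.8.
So (2/1)·(z − 5)/(w − 3) = 0.8, i.e. (z − 5) = 0.4·(w − 3).
Rewrite the budget in excess-of-subsistence terms: 4·(w − 3) + 5·(z − 5) = 97 − 4·3 − 5·5 = 60.
Substituting, 6·(w − 3) = 60, so w − 3 = 10 and w* = 13.
Then z − 5 = 0.4·10 = 4, so z* = 9.

w* = 13, z* = 9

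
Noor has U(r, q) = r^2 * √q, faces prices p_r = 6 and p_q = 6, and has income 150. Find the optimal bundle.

MU_r = 2·r·√q and MU_q = 0.5·r^2·q^(-0.5).
MRS = MU_r/MU_q = (4)·q/r.
Tangency: set MRS = p_r/p_q = 6/6 = 1.
So (4)·q/r = 1, i.e. q = 0.25·r.
Substitute into the budget 6·r + 6·q = 150: 7.5·r = 150, so r* = 20.
Then q* = 0.25·20 = 5.

r* = 20, q* = 5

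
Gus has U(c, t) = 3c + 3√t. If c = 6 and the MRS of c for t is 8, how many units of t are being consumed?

MU_c = 3, MU_t = 3/(2√t).
MRS = 3 ÷ (3/(2√t)).
MRS depends only on t: 2·√t = 8 ⇒ √t = 8/2 = 4 ⇒ t = 16.

t = 16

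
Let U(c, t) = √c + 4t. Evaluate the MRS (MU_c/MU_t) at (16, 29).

MU_c = 1/(2√c), MU_t = 4.
MRS = 1/(2√c) ÷ 4.
At (16, 29): MRS = 1/32.
The indifference curve has slope −1/32 at this bundle.

MRS = 1/32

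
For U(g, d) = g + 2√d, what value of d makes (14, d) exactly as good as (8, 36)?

d = 9

U(8, 36) = 20.
Set U(14, d) = 20 and solve.
With g = 14: 2√d = 20 − 14 = 6, so √d = 3 and d = 9.
Check: U(14, 9) = 20.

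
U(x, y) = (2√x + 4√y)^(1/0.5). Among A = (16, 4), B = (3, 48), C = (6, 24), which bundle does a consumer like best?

Evaluate utility at each bundle:
U(A) = 256.000.
U(B) = 972.000.
U(C) = 600.000.
Highest utility is B, so B ≻ C ≻ A.

Bundle B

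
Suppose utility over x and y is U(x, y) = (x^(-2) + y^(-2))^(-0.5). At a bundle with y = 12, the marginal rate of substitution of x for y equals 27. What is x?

x = 4

For CES with ρ = -2, MRS = (y/x)^3.
Setting (12/x)^3 = 27 gives 12/x = 3 and x = 4.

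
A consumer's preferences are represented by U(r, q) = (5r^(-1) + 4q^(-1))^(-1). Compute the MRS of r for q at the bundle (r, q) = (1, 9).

For CES with ρ = -1, MRS = (5/4)·(q/r)^2.
At (1, 9): MRS = 101.25.
That is, one extra unit of r is worth 101.25 units of q at the margin.

MRS = 101.25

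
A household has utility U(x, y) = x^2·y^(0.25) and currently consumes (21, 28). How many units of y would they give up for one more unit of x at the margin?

MU_x = 2·x·y^(0.25) and MU_y = 0.25·x^2·y^(-0.75).
MRS = MU_x/MU_y = (8)·y/x.
At (21, 28): MRS = 32/3.
The indifference curve has slope −32/3 at this bundle.

MRS = 32/3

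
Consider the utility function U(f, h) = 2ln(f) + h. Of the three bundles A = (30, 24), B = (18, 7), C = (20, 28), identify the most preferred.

Evaluate utility at each bundle:
U(A) = 30.802.
U(B) = 12.781.
U(C) = 33.991.
Highest utility is C, so C ≻ A ≻ B.

Bundle C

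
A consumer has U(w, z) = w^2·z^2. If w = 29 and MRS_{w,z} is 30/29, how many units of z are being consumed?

z = 30

MU_w = 2·w·z^2 and MU_z = 2·w^2·z.
MRS = MU_w/MU_z = z/w.
Substitute w = 29: MRS = z/29. Setting z/29 = 30/29 gives z = (30/29)·29 = 30.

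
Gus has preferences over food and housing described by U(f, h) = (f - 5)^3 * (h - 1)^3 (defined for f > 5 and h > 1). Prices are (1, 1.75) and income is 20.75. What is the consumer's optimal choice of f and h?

MU_f = 3·(f−5)^2·(h−1)^3, MU_h = 3·(f−5)^3·(h−1)^2.
MRS = (h−1)/(f−5).
Tangency: set MRS = p_f/p_h = 1/1.75 = 4/7.
So (h − 1)/(f − 5) = 4/7, i.e. (h − 1) = (4/7)·(f − 5).
Rewrite the budget in excess-of-subsistence terms: 1·(f − 5) + 1.75·(h − 1) = 20.75 − 1·5 − 1.75·1 = 14.
Substituting, 2·(f − 5) = 14, so f − 5 = 7 and f* = 12.
Then h − 1 = (4/7)·7 = 4, so h* = 5.

f* = 12, h* = 5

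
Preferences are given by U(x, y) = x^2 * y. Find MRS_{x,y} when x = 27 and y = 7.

MU_x = 2·x·y and MU_y = x^2.
MRS = MU_x/MU_y = (2/1)·y/x.
At (27, 7): MRS = 14/27.
That is, one extra unit of x is worth 14/27 units of y at the margin.

MRS = 14/27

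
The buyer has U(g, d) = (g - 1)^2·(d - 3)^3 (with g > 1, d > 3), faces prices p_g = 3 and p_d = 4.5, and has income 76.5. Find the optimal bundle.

g* = 9, d* = 11

MU_g = 2·(g−1)·(d−3)^3, MU_d = 3·(g−1)^2·(d−3)^2.
MRS = (2/3)·(d−3)/(g−1).
Tangency: set MRS = p_g/p_d = 3/4.5 = 2/3.
So (2/3)·(d − 3)/(g − 1) = 2/3, i.e. (d − 3) = (g − 1).
Rewrite the budget in excess-of-subsistence terms: 3·(g − 1) + 4.5·(d − 3) = 76.5 − 3·1 − 4.5·3 = 60.
Substituting, 7.5·(g − 1) = 60, so g − 1 = 8 and g* = 9.
Then d − 3 = 8, so d* = 11.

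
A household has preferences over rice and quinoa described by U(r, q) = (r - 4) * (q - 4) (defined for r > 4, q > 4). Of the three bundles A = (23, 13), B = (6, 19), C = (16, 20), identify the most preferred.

Bundle C

Evaluate utility at each bundle:
U(A) = 171.
U(B) = 30.
U(C) = 192.
Highest utility is C, so C ≻ A ≻ B.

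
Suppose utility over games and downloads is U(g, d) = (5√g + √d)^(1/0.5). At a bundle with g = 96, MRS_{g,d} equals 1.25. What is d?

For CES with ρ = 0.5, MRS = (5/1)·√(d/g).
Setting (5/1)·√(d/96) = 1.25 gives √(d/96) = 0.25, so d/96 = 1/16 and d = 6.

d = 6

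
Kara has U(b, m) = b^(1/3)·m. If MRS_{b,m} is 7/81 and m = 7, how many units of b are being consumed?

b = 27

MU_b = 1/3·b^(-2/3)·m and MU_m = b^(1/3).
MRS = MU_b/MU_m = (1/3)·m/b.
Substitute m = 7: MRS = (7/3)/b. Setting (7/3)/b = 7/81 gives b = (7/3)/(7/81) = 27.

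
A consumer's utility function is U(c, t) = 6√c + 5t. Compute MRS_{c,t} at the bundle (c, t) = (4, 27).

MU_c = 6/(2√c), MU_t = 5.
MRS = 6/(2√c) ÷ 5.
At (4, 27): MRS = 0.3.
That is, one extra unit of c is worth 0.3 units of t at the margin.

MRS = 0.3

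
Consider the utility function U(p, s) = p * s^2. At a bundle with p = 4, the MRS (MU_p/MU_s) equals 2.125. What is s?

MU_p = s^2 and MU_s = 2·p·s.
MRS = MU_p/MU_s = (1/2)·s/p.
Substitute p = 4: MRS = s/8. Setting s/8 = 2.125 gives s = 2.125·8 = 17.

s = 17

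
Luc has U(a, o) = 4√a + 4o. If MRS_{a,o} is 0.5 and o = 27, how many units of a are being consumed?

MU_a = 4/(2√a), MU_o = 4.
MRS = 4/(2√a) ÷ 4.
MRS depends only on a: 0.5/√a = 0.5 ⇒ √a = 0.5/0.5 = 1 ⇒ a = 1.

a = 1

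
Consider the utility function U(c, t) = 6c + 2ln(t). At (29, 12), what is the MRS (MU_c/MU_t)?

MU_c = 6, MU_t = 2/t.
MRS = 6 ÷ (2/t).
At (29, 12): MRS = 36.
So at (29, 12) the consumer would give up 36 units of t for one more unit of c.

MRS = 36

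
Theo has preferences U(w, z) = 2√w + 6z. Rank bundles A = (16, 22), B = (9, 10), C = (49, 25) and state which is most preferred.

Bundle C

Evaluate utility at each bundle:
U(A) = 140.000.
U(B) = 66.000.
U(C) = 164.000.
Highest utility is C, so C ≻ A ≻ B.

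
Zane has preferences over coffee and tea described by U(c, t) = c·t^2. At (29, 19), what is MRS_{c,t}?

MRS = 19/58

MU_c = t^2 and MU_t = 2·c·t.
MRS = MU_c/MU_t = (1/2)·t/c.
At (29, 19): MRS = 19/58.
That is, one extra unit of c is worth 19/58 units of t at the margin.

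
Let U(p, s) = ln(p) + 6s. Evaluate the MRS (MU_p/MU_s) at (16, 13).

MU_p = 1/p, MU_s = 6.
MRS = 1/p ÷ 6.
At (16, 13): MRS = 1/96.
The indifference curve has slope −1/96 at this bundle.

MRS = 1/96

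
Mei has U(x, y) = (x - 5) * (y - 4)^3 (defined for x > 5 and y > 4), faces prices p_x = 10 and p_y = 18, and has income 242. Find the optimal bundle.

MU_x = (y−4)^3, MU_y = 3·(x−5)·(y−4)^2.
MRS = (1/3)·(y−4)/(x−5).
Tangency: set MRS = p_x/p_y = 10/18 = 5/9.
So (1/3)·(y − 4)/(x − 5) = 5/9, i.e. (y − 4) = (5/3)·(x − 5).
Rewrite the budget in excess-of-subsistence terms: 10·(x − 5) + 18·(y − 4) = 242 − 10·5 − 18·4 = 120.
Substituting, 40·(x − 5) = 120, so x − 5 = 3 and x* = 8.
Then y − 4 = (5/3)·3 = 5, so y* = 9.

x* = 8, y* = 9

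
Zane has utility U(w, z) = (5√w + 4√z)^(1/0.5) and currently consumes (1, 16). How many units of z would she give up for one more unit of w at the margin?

For CES with ρ = 0.5, MRS = (5/4)·√(z/w).
At (1, 16): MRS = 5.
The indifference curve has slope −5 at this bundle.

MRS = 5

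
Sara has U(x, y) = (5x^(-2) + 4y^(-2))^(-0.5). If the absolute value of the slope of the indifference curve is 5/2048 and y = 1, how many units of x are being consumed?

x = 8

For CES with ρ = -2, MRS = (5/4)·(y/x)^3.
Setting (5/4)·(1/x)^3 = 5/2048 gives (1/x)^3 = 1/512, so 1/x = 0.125 and x = 8.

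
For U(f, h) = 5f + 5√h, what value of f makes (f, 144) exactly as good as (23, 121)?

U(23, 121) = 170.
Set U(f, 144) = 170 and solve.
With h = 144: √144 = 12, so 5f = 170 − 5·12 = 110 and f = 22.
Check: U(22, 144) = 170.

f = 22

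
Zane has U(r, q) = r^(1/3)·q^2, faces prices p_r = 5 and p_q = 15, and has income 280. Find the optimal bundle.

r* = 8, q* = 16

MU_r = 1/3·r^(-2/3)·q^2 and MU_q = 2·r^(1/3)·q.
MRS = MU_r/MU_q = (1/6)·q/r.
Tangency: set MRS = p_r/p_q = 5/15 = 1/3.
So (1/6)·q/r = 1/3, i.e. q = 2·r.
Substitute into the budget 5·r + 15·q = 280: 35·r = 280, so r* = 8.
Then q* = 2·8 = 16.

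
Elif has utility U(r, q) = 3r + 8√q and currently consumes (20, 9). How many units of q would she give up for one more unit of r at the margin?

MU_r = 3, MU_q = 8/(2√q).
MRS = 3 ÷ (8/(2√q)).
At (20, 9): MRS = 2.25.
So at (20, 9) the consumer would give up 2.25 units of q for one more unit of r.

MRS = 2.25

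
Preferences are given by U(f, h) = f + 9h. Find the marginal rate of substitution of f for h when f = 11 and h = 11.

MU_f = 1, MU_h = 9, so MRS = 1/9 at every bundle.
At (11, 11): MRS = 1/9.
So at (11, 11) the consumer would give up 1/9 units of h for one more unit of f.

MRS = 1/9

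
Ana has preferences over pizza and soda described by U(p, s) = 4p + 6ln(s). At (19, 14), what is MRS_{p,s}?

MU_p = 4, MU_s = 6/s.
MRS = 4 ÷ (6/s).
At (19, 14): MRS = 28/3.
So at (19, 14) the consumer would give up 28/3 units of s for one more unit of p.

MRS = 28/3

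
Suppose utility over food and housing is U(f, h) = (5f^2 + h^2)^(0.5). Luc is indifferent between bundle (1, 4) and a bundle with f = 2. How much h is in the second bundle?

h = 1

U depends on (f, h) only through S = 5f^2 + h^2, so equal utility means equal S. At (1, 4): S = 21.
With f = 2: 5·2^2 = 20, so h^2 = 21 − 20 = 1.
Hence h = √1 = 1.
Check: U(2, 1) = 4.5826.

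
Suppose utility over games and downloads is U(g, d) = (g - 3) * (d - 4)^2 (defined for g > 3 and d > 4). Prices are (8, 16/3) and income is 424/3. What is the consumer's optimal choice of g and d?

g* = 7, d* = 16

MU_g = (d−4)^2, MU_d = 2·(g−3)·(d−4).
MRS = (1/2)·(d−4)/(g−3).
Tangency: set MRS = p_g/p_d = 8/(16/3) = 1.5.
So (1/2)·(d − 4)/(g − 3) = 1.5, i.e. (d − 4) = 3·(g − 3).
Rewrite the budget in excess-of-subsistence terms: 8·(g − 3) + (16/3)·(d − 4) = 424/3 − 8·3 − (16/3)·4 = 96.
Substituting, 24·(g − 3) = 96, so g − 3 = 4 and g* = 7.
Then d − 4 = 3·4 = 12, so d* = 16.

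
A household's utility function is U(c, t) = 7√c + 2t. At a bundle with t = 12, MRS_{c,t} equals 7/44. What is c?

c = 121

MU_c = 7/(2√c), MU_t = 2.
MRS = 7/(2√c) ÷ 2.
MRS depends only on c: 1.75/√c = 7/44 ⇒ √c = 1.75/(7/44) = 11 ⇒ c = 121.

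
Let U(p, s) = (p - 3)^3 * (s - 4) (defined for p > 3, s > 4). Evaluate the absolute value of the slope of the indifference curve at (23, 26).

MRS = 3.3

MU_p = 3·(p−3)^2·(s−4), MU_s = (p−3)^3.
MRS = (3/1)·(s−4)/(p−3).
At (23, 26): MRS = 3.3.
So at (23, 26) the consumer would give up 3.3 units of s for one more unit of p.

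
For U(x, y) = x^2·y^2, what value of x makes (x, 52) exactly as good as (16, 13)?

U(16, 13) = 43264.
Set U(x, 52) = 43264 and solve.
With y = 52: 52^2 = 2704, so x^2 = 43264/2704 = 16; taking the square root, x = 4.
Check: U(4, 52) = 43264.

x = 4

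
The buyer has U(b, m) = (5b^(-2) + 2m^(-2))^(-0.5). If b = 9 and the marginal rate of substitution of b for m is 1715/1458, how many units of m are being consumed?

For CES with ρ = -2, MRS = (5/2)·(m/b)^3.
Setting (5/2)·(m/9)^3 = 1715/1458 gives (m/9)^3 = 343/729, so m/9 = 7/9 and m = 7.

m = 7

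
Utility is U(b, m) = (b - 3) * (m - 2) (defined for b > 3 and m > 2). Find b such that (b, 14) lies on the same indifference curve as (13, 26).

b = 23

U(13, 26) = 240.
Set U(b, 14) = 240 and solve.
With m = 14: (14 − 2) = 12, so (b − 3) = 240/12 = 20.
So b = 3 + 20 = 23.
Check: U(23, 14) = 240.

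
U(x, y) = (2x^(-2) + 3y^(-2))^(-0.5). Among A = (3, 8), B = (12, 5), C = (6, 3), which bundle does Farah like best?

Evaluate utility at each bundle:
U(A) = 1.928.
U(B) = 2.733.
U(C) = 1.604.
Highest utility is B, so B ≻ A ≻ C.

Bundle B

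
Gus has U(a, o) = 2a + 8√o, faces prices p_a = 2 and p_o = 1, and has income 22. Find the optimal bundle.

a* = 3, o* = 16

MU_a = 2, MU_o = 8/(2√o).
MRS = 2 ÷ (8/(2√o)).
Tangency: set MRS = p_a/p_o = 2/1 = 2.
MRS depends only on o: 0.5·√o = 2 ⇒ √o = 2/0.5 = 4 ⇒ o* = 16.
From the budget, 2·a = 22 − 1·16 = 6, so a* = 3.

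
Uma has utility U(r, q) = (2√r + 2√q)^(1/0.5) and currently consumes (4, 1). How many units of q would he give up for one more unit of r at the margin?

For CES with ρ = 0.5, MRS = √(q/r).
At (4, 1): MRS = 0.5.
The indifference curve has slope −0.5 at this bundle.

MRS = 0.5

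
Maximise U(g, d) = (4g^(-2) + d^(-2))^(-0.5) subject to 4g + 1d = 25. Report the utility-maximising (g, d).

For CES with ρ = -2, MRS = (4/1)·(d/g)^3.
Tangency: set MRS = p_g/p_d = 4/1 = 4.
So (d/g)^3 = 1; taking the cube root, d/g = 1, i.e. d = g.
Substitute into the budget 4·g + 1·d = 25: 5·g = 25, so g* = 5 and d* = 5.

g* = 5, d* = 5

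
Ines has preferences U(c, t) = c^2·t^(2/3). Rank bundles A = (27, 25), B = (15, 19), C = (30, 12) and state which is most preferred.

Evaluate utility at each bundle:
U(A) = 6232.862.
U(B) = 1602.083.
U(C) = 4717.335.
Highest utility is A, so A ≻ C ≻ B.

Bundle A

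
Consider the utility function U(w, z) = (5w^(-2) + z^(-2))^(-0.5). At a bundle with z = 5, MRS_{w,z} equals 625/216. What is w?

For CES with ρ = -2, MRS = (5/1)·(z/w)^3.
Setting (5/1)·(5/w)^3 = 625/216 gives (5/w)^3 = 125/216, so 5/w = 5/6 and w = 6.

w = 6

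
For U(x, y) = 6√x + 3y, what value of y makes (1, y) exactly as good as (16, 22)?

U(16, 22) = 90.
Set U(1, y) = 90 and solve.
With x = 1: √1 = 1, so 3y = 90 − 6·1 = 84 and y = 28.
Check: U(1, 28) = 90.

y = 28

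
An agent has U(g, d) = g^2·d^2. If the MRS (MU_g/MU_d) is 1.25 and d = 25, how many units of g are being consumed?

g = 20

MU_g = 2·g·d^2 and MU_d = 2·g^2·d.
MRS = MU_g/MU_d = d/g.
Substitute d = 25: MRS = 25/g. Setting 25/g = 1.25 gives g = 25/1.25 = 20.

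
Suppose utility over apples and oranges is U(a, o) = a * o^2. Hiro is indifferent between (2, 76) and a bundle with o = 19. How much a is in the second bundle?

a = 32

U(2, 76) = 11552.
Set U(a, 19) = 11552 and solve.
With o = 19: 19^2 = 361, so a = 11552/361 = 32.
Check: U(32, 19) = 11552.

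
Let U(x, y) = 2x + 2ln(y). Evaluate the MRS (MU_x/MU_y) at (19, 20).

MU_x = 2, MU_y = 2/y.
MRS = 2 ÷ (2/y).
At (19, 20): MRS = 20.
That is, one extra unit of x is worth 20 units of y at the margin.

MRS = 20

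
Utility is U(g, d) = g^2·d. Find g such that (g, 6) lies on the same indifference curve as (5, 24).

g = 10

U(5, 24) = 600.
Set U(g, 6) = 600 and solve.
With d = 6: g^2 = 600/6 = 100; taking the square root, g = 10.
Check: U(10, 6) = 600.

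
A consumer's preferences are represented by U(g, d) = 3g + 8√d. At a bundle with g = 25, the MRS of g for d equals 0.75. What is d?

d = 1

MU_g = 3, MU_d = 8/(2√d).
MRS = 3 ÷ (8/(2√d)).
MRS depends only on d: 0.75·√d = 0.75 ⇒ √d = 0.75/0.75 = 1 ⇒ d = 1.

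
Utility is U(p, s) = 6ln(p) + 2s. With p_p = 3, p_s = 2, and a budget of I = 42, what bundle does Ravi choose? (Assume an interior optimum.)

p* = 2, s* = 18

MU_p = 6/p, MU_s = 2.
MRS = 6/p ÷ 2.
Tangency: set MRS = p_p/p_s = 3/2 = 1.5.
MRS depends only on p: 3/p = 1.5 ⇒ p* = 3/1.5 = 2.
From the budget, 2·s = 42 − 3·2 = 36, so s* = 18.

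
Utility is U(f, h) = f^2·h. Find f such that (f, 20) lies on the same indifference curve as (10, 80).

f = 20

U(10, 80) = 8000.
Set U(f, 20) = 8000 and solve.
With h = 20: f^2 = 8000/20 = 400; taking the square root, f = 20.
Check: U(20, 20) = 8000.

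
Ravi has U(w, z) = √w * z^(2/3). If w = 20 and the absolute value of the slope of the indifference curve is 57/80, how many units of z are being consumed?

MU_w = 0.5·w^(-0.5)·z^(2/3) and MU_z = 2/3·√w·z^(-1/3).
MRS = MU_w/MU_z = (0.75)·z/w.
Substitute w = 20: MRS = z/(80/3). Setting z/(80/3) = 57/80 gives z = (57/80)·(80/3) = 19.

z = 19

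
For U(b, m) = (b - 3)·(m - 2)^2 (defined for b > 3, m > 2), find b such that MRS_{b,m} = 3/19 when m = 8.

MU_b = (m−2)^2, MU_m = 2·(b−3)·(m−2).
MRS = (1/2)·(m−2)/(b−3).
Substitute m = 8: MRS = 3/(b − 3). Setting this equal to 3/19 gives b − 3 = 3/(3/19) = 19, so b = 22.

b = 22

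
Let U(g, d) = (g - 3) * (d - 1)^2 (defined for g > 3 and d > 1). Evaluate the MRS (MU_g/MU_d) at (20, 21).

MU_g = (d−1)^2, MU_d = 2·(g−3)·(d−1).
MRS = (1/2)·(d−1)/(g−3).
At (20, 21): MRS = 10/17.
The indifference curve has slope −10/17 at this bundle.

MRS = 10/17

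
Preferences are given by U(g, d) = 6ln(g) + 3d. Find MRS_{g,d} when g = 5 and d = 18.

MRS = 0.4

MU_g = 6/g, MU_d = 3.
MRS = 6/g ÷ 3.
At (5, 18): MRS = 0.4.
The indifference curve has slope −0.4 at this bundle.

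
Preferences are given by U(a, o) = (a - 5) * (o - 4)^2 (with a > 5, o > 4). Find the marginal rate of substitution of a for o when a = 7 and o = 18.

MRS = 3.5

MU_a = (o−4)^2, MU_o = 2·(a−5)·(o−4).
MRS = (1/2)·(o−4)/(a−5).
At (7, 18): MRS = 3.5.
The indifference curve has slope −3.5 at this bundle.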